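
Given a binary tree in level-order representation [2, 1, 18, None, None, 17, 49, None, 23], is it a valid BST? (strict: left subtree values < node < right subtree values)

Level-order array: [2, 1, 18, None, None, 17, 49, None, 23]
Validate using subtree bounds (lo, hi): at each node, require lo < value < hi,
then recurse left with hi=value and right with lo=value.
Preorder trace (stopping at first violation):
  at node 2 with bounds (-inf, +inf): OK
  at node 1 with bounds (-inf, 2): OK
  at node 18 with bounds (2, +inf): OK
  at node 17 with bounds (2, 18): OK
  at node 23 with bounds (17, 18): VIOLATION
Node 23 violates its bound: not (17 < 23 < 18).
Result: Not a valid BST


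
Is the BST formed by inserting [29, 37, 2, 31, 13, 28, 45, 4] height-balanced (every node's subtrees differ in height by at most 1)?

Tree (level-order array): [29, 2, 37, None, 13, 31, 45, 4, 28]
Definition: a tree is height-balanced if, at every node, |h(left) - h(right)| <= 1 (empty subtree has height -1).
Bottom-up per-node check:
  node 4: h_left=-1, h_right=-1, diff=0 [OK], height=0
  node 28: h_left=-1, h_right=-1, diff=0 [OK], height=0
  node 13: h_left=0, h_right=0, diff=0 [OK], height=1
  node 2: h_left=-1, h_right=1, diff=2 [FAIL (|-1-1|=2 > 1)], height=2
  node 31: h_left=-1, h_right=-1, diff=0 [OK], height=0
  node 45: h_left=-1, h_right=-1, diff=0 [OK], height=0
  node 37: h_left=0, h_right=0, diff=0 [OK], height=1
  node 29: h_left=2, h_right=1, diff=1 [OK], height=3
Node 2 violates the condition: |-1 - 1| = 2 > 1.
Result: Not balanced


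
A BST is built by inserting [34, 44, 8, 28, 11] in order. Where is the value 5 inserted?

Starting tree (level order): [34, 8, 44, None, 28, None, None, 11]
Insertion path: 34 -> 8
Result: insert 5 as left child of 8
Final tree (level order): [34, 8, 44, 5, 28, None, None, None, None, 11]


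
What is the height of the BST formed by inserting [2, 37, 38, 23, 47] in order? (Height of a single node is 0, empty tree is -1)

Insertion order: [2, 37, 38, 23, 47]
Tree (level-order array): [2, None, 37, 23, 38, None, None, None, 47]
Compute height bottom-up (empty subtree = -1):
  height(23) = 1 + max(-1, -1) = 0
  height(47) = 1 + max(-1, -1) = 0
  height(38) = 1 + max(-1, 0) = 1
  height(37) = 1 + max(0, 1) = 2
  height(2) = 1 + max(-1, 2) = 3
Height = 3


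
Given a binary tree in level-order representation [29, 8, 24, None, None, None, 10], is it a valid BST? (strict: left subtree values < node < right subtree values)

Level-order array: [29, 8, 24, None, None, None, 10]
Validate using subtree bounds (lo, hi): at each node, require lo < value < hi,
then recurse left with hi=value and right with lo=value.
Preorder trace (stopping at first violation):
  at node 29 with bounds (-inf, +inf): OK
  at node 8 with bounds (-inf, 29): OK
  at node 24 with bounds (29, +inf): VIOLATION
Node 24 violates its bound: not (29 < 24 < +inf).
Result: Not a valid BST


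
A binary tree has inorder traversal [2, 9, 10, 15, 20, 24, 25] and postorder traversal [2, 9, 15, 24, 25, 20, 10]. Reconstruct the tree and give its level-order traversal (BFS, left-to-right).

Inorder:   [2, 9, 10, 15, 20, 24, 25]
Postorder: [2, 9, 15, 24, 25, 20, 10]
Algorithm: postorder visits root last, so walk postorder right-to-left;
each value is the root of the current inorder slice — split it at that
value, recurse on the right subtree first, then the left.
Recursive splits:
  root=10; inorder splits into left=[2, 9], right=[15, 20, 24, 25]
  root=20; inorder splits into left=[15], right=[24, 25]
  root=25; inorder splits into left=[24], right=[]
  root=24; inorder splits into left=[], right=[]
  root=15; inorder splits into left=[], right=[]
  root=9; inorder splits into left=[2], right=[]
  root=2; inorder splits into left=[], right=[]
Reconstructed level-order: [10, 9, 20, 2, 15, 25, 24]


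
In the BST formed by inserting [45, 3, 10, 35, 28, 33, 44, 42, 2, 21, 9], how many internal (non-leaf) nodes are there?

Tree built from: [45, 3, 10, 35, 28, 33, 44, 42, 2, 21, 9]
Tree (level-order array): [45, 3, None, 2, 10, None, None, 9, 35, None, None, 28, 44, 21, 33, 42]
Rule: An internal node has at least one child.
Per-node child counts:
  node 45: 1 child(ren)
  node 3: 2 child(ren)
  node 2: 0 child(ren)
  node 10: 2 child(ren)
  node 9: 0 child(ren)
  node 35: 2 child(ren)
  node 28: 2 child(ren)
  node 21: 0 child(ren)
  node 33: 0 child(ren)
  node 44: 1 child(ren)
  node 42: 0 child(ren)
Matching nodes: [45, 3, 10, 35, 28, 44]
Count of internal (non-leaf) nodes: 6


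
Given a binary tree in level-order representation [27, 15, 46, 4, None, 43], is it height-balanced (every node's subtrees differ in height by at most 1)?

Tree (level-order array): [27, 15, 46, 4, None, 43]
Definition: a tree is height-balanced if, at every node, |h(left) - h(right)| <= 1 (empty subtree has height -1).
Bottom-up per-node check:
  node 4: h_left=-1, h_right=-1, diff=0 [OK], height=0
  node 15: h_left=0, h_right=-1, diff=1 [OK], height=1
  node 43: h_left=-1, h_right=-1, diff=0 [OK], height=0
  node 46: h_left=0, h_right=-1, diff=1 [OK], height=1
  node 27: h_left=1, h_right=1, diff=0 [OK], height=2
All nodes satisfy the balance condition.
Result: Balanced


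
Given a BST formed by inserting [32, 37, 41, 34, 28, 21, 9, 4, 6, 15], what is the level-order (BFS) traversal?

Tree insertion order: [32, 37, 41, 34, 28, 21, 9, 4, 6, 15]
Tree (level-order array): [32, 28, 37, 21, None, 34, 41, 9, None, None, None, None, None, 4, 15, None, 6]
BFS from the root, enqueuing left then right child of each popped node:
  queue [32] -> pop 32, enqueue [28, 37], visited so far: [32]
  queue [28, 37] -> pop 28, enqueue [21], visited so far: [32, 28]
  queue [37, 21] -> pop 37, enqueue [34, 41], visited so far: [32, 28, 37]
  queue [21, 34, 41] -> pop 21, enqueue [9], visited so far: [32, 28, 37, 21]
  queue [34, 41, 9] -> pop 34, enqueue [none], visited so far: [32, 28, 37, 21, 34]
  queue [41, 9] -> pop 41, enqueue [none], visited so far: [32, 28, 37, 21, 34, 41]
  queue [9] -> pop 9, enqueue [4, 15], visited so far: [32, 28, 37, 21, 34, 41, 9]
  queue [4, 15] -> pop 4, enqueue [6], visited so far: [32, 28, 37, 21, 34, 41, 9, 4]
  queue [15, 6] -> pop 15, enqueue [none], visited so far: [32, 28, 37, 21, 34, 41, 9, 4, 15]
  queue [6] -> pop 6, enqueue [none], visited so far: [32, 28, 37, 21, 34, 41, 9, 4, 15, 6]
Result: [32, 28, 37, 21, 34, 41, 9, 4, 15, 6]


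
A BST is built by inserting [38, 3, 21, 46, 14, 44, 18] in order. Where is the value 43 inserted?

Starting tree (level order): [38, 3, 46, None, 21, 44, None, 14, None, None, None, None, 18]
Insertion path: 38 -> 46 -> 44
Result: insert 43 as left child of 44
Final tree (level order): [38, 3, 46, None, 21, 44, None, 14, None, 43, None, None, 18]


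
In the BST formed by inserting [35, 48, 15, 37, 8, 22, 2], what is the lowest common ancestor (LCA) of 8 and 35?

Tree insertion order: [35, 48, 15, 37, 8, 22, 2]
Tree (level-order array): [35, 15, 48, 8, 22, 37, None, 2]
In a BST, the LCA of p=8, q=35 is the first node v on the
root-to-leaf path with p <= v <= q (go left if both < v, right if both > v).
Walk from root:
  at 35: 8 <= 35 <= 35, this is the LCA
LCA = 35


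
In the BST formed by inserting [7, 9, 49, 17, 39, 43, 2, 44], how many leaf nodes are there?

Tree built from: [7, 9, 49, 17, 39, 43, 2, 44]
Tree (level-order array): [7, 2, 9, None, None, None, 49, 17, None, None, 39, None, 43, None, 44]
Rule: A leaf has 0 children.
Per-node child counts:
  node 7: 2 child(ren)
  node 2: 0 child(ren)
  node 9: 1 child(ren)
  node 49: 1 child(ren)
  node 17: 1 child(ren)
  node 39: 1 child(ren)
  node 43: 1 child(ren)
  node 44: 0 child(ren)
Matching nodes: [2, 44]
Count of leaf nodes: 2


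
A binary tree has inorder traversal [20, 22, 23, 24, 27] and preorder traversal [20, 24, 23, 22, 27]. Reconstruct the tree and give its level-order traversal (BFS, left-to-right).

Inorder:  [20, 22, 23, 24, 27]
Preorder: [20, 24, 23, 22, 27]
Algorithm: preorder visits root first, so consume preorder in order;
for each root, split the current inorder slice at that value into
left-subtree inorder and right-subtree inorder, then recurse.
Recursive splits:
  root=20; inorder splits into left=[], right=[22, 23, 24, 27]
  root=24; inorder splits into left=[22, 23], right=[27]
  root=23; inorder splits into left=[22], right=[]
  root=22; inorder splits into left=[], right=[]
  root=27; inorder splits into left=[], right=[]
Reconstructed level-order: [20, 24, 23, 27, 22]


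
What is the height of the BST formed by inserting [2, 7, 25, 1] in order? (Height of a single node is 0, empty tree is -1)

Insertion order: [2, 7, 25, 1]
Tree (level-order array): [2, 1, 7, None, None, None, 25]
Compute height bottom-up (empty subtree = -1):
  height(1) = 1 + max(-1, -1) = 0
  height(25) = 1 + max(-1, -1) = 0
  height(7) = 1 + max(-1, 0) = 1
  height(2) = 1 + max(0, 1) = 2
Height = 2


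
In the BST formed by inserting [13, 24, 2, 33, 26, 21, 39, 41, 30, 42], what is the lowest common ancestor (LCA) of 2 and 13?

Tree insertion order: [13, 24, 2, 33, 26, 21, 39, 41, 30, 42]
Tree (level-order array): [13, 2, 24, None, None, 21, 33, None, None, 26, 39, None, 30, None, 41, None, None, None, 42]
In a BST, the LCA of p=2, q=13 is the first node v on the
root-to-leaf path with p <= v <= q (go left if both < v, right if both > v).
Walk from root:
  at 13: 2 <= 13 <= 13, this is the LCA
LCA = 13


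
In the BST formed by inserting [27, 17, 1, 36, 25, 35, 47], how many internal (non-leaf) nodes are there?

Tree built from: [27, 17, 1, 36, 25, 35, 47]
Tree (level-order array): [27, 17, 36, 1, 25, 35, 47]
Rule: An internal node has at least one child.
Per-node child counts:
  node 27: 2 child(ren)
  node 17: 2 child(ren)
  node 1: 0 child(ren)
  node 25: 0 child(ren)
  node 36: 2 child(ren)
  node 35: 0 child(ren)
  node 47: 0 child(ren)
Matching nodes: [27, 17, 36]
Count of internal (non-leaf) nodes: 3


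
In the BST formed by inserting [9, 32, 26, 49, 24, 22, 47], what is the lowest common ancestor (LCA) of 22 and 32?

Tree insertion order: [9, 32, 26, 49, 24, 22, 47]
Tree (level-order array): [9, None, 32, 26, 49, 24, None, 47, None, 22]
In a BST, the LCA of p=22, q=32 is the first node v on the
root-to-leaf path with p <= v <= q (go left if both < v, right if both > v).
Walk from root:
  at 9: both 22 and 32 > 9, go right
  at 32: 22 <= 32 <= 32, this is the LCA
LCA = 32


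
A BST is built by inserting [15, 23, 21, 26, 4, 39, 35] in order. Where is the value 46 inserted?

Starting tree (level order): [15, 4, 23, None, None, 21, 26, None, None, None, 39, 35]
Insertion path: 15 -> 23 -> 26 -> 39
Result: insert 46 as right child of 39
Final tree (level order): [15, 4, 23, None, None, 21, 26, None, None, None, 39, 35, 46]


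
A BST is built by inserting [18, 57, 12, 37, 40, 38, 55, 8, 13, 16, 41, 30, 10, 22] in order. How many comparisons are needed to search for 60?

Search path for 60: 18 -> 57
Found: False
Comparisons: 2


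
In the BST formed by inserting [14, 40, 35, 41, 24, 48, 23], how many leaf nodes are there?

Tree built from: [14, 40, 35, 41, 24, 48, 23]
Tree (level-order array): [14, None, 40, 35, 41, 24, None, None, 48, 23]
Rule: A leaf has 0 children.
Per-node child counts:
  node 14: 1 child(ren)
  node 40: 2 child(ren)
  node 35: 1 child(ren)
  node 24: 1 child(ren)
  node 23: 0 child(ren)
  node 41: 1 child(ren)
  node 48: 0 child(ren)
Matching nodes: [23, 48]
Count of leaf nodes: 2


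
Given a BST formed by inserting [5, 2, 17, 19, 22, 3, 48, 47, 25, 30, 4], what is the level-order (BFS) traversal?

Tree insertion order: [5, 2, 17, 19, 22, 3, 48, 47, 25, 30, 4]
Tree (level-order array): [5, 2, 17, None, 3, None, 19, None, 4, None, 22, None, None, None, 48, 47, None, 25, None, None, 30]
BFS from the root, enqueuing left then right child of each popped node:
  queue [5] -> pop 5, enqueue [2, 17], visited so far: [5]
  queue [2, 17] -> pop 2, enqueue [3], visited so far: [5, 2]
  queue [17, 3] -> pop 17, enqueue [19], visited so far: [5, 2, 17]
  queue [3, 19] -> pop 3, enqueue [4], visited so far: [5, 2, 17, 3]
  queue [19, 4] -> pop 19, enqueue [22], visited so far: [5, 2, 17, 3, 19]
  queue [4, 22] -> pop 4, enqueue [none], visited so far: [5, 2, 17, 3, 19, 4]
  queue [22] -> pop 22, enqueue [48], visited so far: [5, 2, 17, 3, 19, 4, 22]
  queue [48] -> pop 48, enqueue [47], visited so far: [5, 2, 17, 3, 19, 4, 22, 48]
  queue [47] -> pop 47, enqueue [25], visited so far: [5, 2, 17, 3, 19, 4, 22, 48, 47]
  queue [25] -> pop 25, enqueue [30], visited so far: [5, 2, 17, 3, 19, 4, 22, 48, 47, 25]
  queue [30] -> pop 30, enqueue [none], visited so far: [5, 2, 17, 3, 19, 4, 22, 48, 47, 25, 30]
Result: [5, 2, 17, 3, 19, 4, 22, 48, 47, 25, 30]


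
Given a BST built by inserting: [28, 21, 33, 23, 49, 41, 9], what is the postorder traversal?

Tree insertion order: [28, 21, 33, 23, 49, 41, 9]
Tree (level-order array): [28, 21, 33, 9, 23, None, 49, None, None, None, None, 41]
Postorder traversal: [9, 23, 21, 41, 49, 33, 28]


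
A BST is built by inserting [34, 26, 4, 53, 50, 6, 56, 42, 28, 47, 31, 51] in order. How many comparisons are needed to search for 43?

Search path for 43: 34 -> 53 -> 50 -> 42 -> 47
Found: False
Comparisons: 5


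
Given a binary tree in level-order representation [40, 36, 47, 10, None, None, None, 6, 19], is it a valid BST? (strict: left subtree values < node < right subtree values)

Level-order array: [40, 36, 47, 10, None, None, None, 6, 19]
Validate using subtree bounds (lo, hi): at each node, require lo < value < hi,
then recurse left with hi=value and right with lo=value.
Preorder trace (stopping at first violation):
  at node 40 with bounds (-inf, +inf): OK
  at node 36 with bounds (-inf, 40): OK
  at node 10 with bounds (-inf, 36): OK
  at node 6 with bounds (-inf, 10): OK
  at node 19 with bounds (10, 36): OK
  at node 47 with bounds (40, +inf): OK
No violation found at any node.
Result: Valid BST


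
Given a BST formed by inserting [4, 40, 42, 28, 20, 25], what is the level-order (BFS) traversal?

Tree insertion order: [4, 40, 42, 28, 20, 25]
Tree (level-order array): [4, None, 40, 28, 42, 20, None, None, None, None, 25]
BFS from the root, enqueuing left then right child of each popped node:
  queue [4] -> pop 4, enqueue [40], visited so far: [4]
  queue [40] -> pop 40, enqueue [28, 42], visited so far: [4, 40]
  queue [28, 42] -> pop 28, enqueue [20], visited so far: [4, 40, 28]
  queue [42, 20] -> pop 42, enqueue [none], visited so far: [4, 40, 28, 42]
  queue [20] -> pop 20, enqueue [25], visited so far: [4, 40, 28, 42, 20]
  queue [25] -> pop 25, enqueue [none], visited so far: [4, 40, 28, 42, 20, 25]
Result: [4, 40, 28, 42, 20, 25]


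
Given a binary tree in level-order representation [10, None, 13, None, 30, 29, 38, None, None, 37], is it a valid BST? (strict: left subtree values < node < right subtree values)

Level-order array: [10, None, 13, None, 30, 29, 38, None, None, 37]
Validate using subtree bounds (lo, hi): at each node, require lo < value < hi,
then recurse left with hi=value and right with lo=value.
Preorder trace (stopping at first violation):
  at node 10 with bounds (-inf, +inf): OK
  at node 13 with bounds (10, +inf): OK
  at node 30 with bounds (13, +inf): OK
  at node 29 with bounds (13, 30): OK
  at node 38 with bounds (30, +inf): OK
  at node 37 with bounds (30, 38): OK
No violation found at any node.
Result: Valid BST


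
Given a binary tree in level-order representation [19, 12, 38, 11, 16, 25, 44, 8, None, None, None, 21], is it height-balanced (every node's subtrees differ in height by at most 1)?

Tree (level-order array): [19, 12, 38, 11, 16, 25, 44, 8, None, None, None, 21]
Definition: a tree is height-balanced if, at every node, |h(left) - h(right)| <= 1 (empty subtree has height -1).
Bottom-up per-node check:
  node 8: h_left=-1, h_right=-1, diff=0 [OK], height=0
  node 11: h_left=0, h_right=-1, diff=1 [OK], height=1
  node 16: h_left=-1, h_right=-1, diff=0 [OK], height=0
  node 12: h_left=1, h_right=0, diff=1 [OK], height=2
  node 21: h_left=-1, h_right=-1, diff=0 [OK], height=0
  node 25: h_left=0, h_right=-1, diff=1 [OK], height=1
  node 44: h_left=-1, h_right=-1, diff=0 [OK], height=0
  node 38: h_left=1, h_right=0, diff=1 [OK], height=2
  node 19: h_left=2, h_right=2, diff=0 [OK], height=3
All nodes satisfy the balance condition.
Result: Balanced


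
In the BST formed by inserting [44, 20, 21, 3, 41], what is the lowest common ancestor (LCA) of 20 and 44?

Tree insertion order: [44, 20, 21, 3, 41]
Tree (level-order array): [44, 20, None, 3, 21, None, None, None, 41]
In a BST, the LCA of p=20, q=44 is the first node v on the
root-to-leaf path with p <= v <= q (go left if both < v, right if both > v).
Walk from root:
  at 44: 20 <= 44 <= 44, this is the LCA
LCA = 44


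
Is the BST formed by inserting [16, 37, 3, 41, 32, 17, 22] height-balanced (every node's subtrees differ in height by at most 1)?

Tree (level-order array): [16, 3, 37, None, None, 32, 41, 17, None, None, None, None, 22]
Definition: a tree is height-balanced if, at every node, |h(left) - h(right)| <= 1 (empty subtree has height -1).
Bottom-up per-node check:
  node 3: h_left=-1, h_right=-1, diff=0 [OK], height=0
  node 22: h_left=-1, h_right=-1, diff=0 [OK], height=0
  node 17: h_left=-1, h_right=0, diff=1 [OK], height=1
  node 32: h_left=1, h_right=-1, diff=2 [FAIL (|1--1|=2 > 1)], height=2
  node 41: h_left=-1, h_right=-1, diff=0 [OK], height=0
  node 37: h_left=2, h_right=0, diff=2 [FAIL (|2-0|=2 > 1)], height=3
  node 16: h_left=0, h_right=3, diff=3 [FAIL (|0-3|=3 > 1)], height=4
Node 32 violates the condition: |1 - -1| = 2 > 1.
Result: Not balanced


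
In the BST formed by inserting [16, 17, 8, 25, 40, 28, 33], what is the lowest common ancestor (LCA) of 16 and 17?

Tree insertion order: [16, 17, 8, 25, 40, 28, 33]
Tree (level-order array): [16, 8, 17, None, None, None, 25, None, 40, 28, None, None, 33]
In a BST, the LCA of p=16, q=17 is the first node v on the
root-to-leaf path with p <= v <= q (go left if both < v, right if both > v).
Walk from root:
  at 16: 16 <= 16 <= 17, this is the LCA
LCA = 16


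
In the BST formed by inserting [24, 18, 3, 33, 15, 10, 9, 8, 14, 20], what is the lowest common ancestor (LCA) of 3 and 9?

Tree insertion order: [24, 18, 3, 33, 15, 10, 9, 8, 14, 20]
Tree (level-order array): [24, 18, 33, 3, 20, None, None, None, 15, None, None, 10, None, 9, 14, 8]
In a BST, the LCA of p=3, q=9 is the first node v on the
root-to-leaf path with p <= v <= q (go left if both < v, right if both > v).
Walk from root:
  at 24: both 3 and 9 < 24, go left
  at 18: both 3 and 9 < 18, go left
  at 3: 3 <= 3 <= 9, this is the LCA
LCA = 3


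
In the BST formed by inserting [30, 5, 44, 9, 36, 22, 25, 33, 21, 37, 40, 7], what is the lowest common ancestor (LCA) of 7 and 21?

Tree insertion order: [30, 5, 44, 9, 36, 22, 25, 33, 21, 37, 40, 7]
Tree (level-order array): [30, 5, 44, None, 9, 36, None, 7, 22, 33, 37, None, None, 21, 25, None, None, None, 40]
In a BST, the LCA of p=7, q=21 is the first node v on the
root-to-leaf path with p <= v <= q (go left if both < v, right if both > v).
Walk from root:
  at 30: both 7 and 21 < 30, go left
  at 5: both 7 and 21 > 5, go right
  at 9: 7 <= 9 <= 21, this is the LCA
LCA = 9


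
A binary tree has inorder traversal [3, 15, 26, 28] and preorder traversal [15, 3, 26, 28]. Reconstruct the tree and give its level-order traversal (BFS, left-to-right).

Inorder:  [3, 15, 26, 28]
Preorder: [15, 3, 26, 28]
Algorithm: preorder visits root first, so consume preorder in order;
for each root, split the current inorder slice at that value into
left-subtree inorder and right-subtree inorder, then recurse.
Recursive splits:
  root=15; inorder splits into left=[3], right=[26, 28]
  root=3; inorder splits into left=[], right=[]
  root=26; inorder splits into left=[], right=[28]
  root=28; inorder splits into left=[], right=[]
Reconstructed level-order: [15, 3, 26, 28]


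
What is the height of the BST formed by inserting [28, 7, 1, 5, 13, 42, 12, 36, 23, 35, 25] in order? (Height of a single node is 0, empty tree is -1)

Insertion order: [28, 7, 1, 5, 13, 42, 12, 36, 23, 35, 25]
Tree (level-order array): [28, 7, 42, 1, 13, 36, None, None, 5, 12, 23, 35, None, None, None, None, None, None, 25]
Compute height bottom-up (empty subtree = -1):
  height(5) = 1 + max(-1, -1) = 0
  height(1) = 1 + max(-1, 0) = 1
  height(12) = 1 + max(-1, -1) = 0
  height(25) = 1 + max(-1, -1) = 0
  height(23) = 1 + max(-1, 0) = 1
  height(13) = 1 + max(0, 1) = 2
  height(7) = 1 + max(1, 2) = 3
  height(35) = 1 + max(-1, -1) = 0
  height(36) = 1 + max(0, -1) = 1
  height(42) = 1 + max(1, -1) = 2
  height(28) = 1 + max(3, 2) = 4
Height = 4


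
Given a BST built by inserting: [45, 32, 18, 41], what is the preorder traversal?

Tree insertion order: [45, 32, 18, 41]
Tree (level-order array): [45, 32, None, 18, 41]
Preorder traversal: [45, 32, 18, 41]


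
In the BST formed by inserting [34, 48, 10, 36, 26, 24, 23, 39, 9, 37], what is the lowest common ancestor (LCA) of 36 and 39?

Tree insertion order: [34, 48, 10, 36, 26, 24, 23, 39, 9, 37]
Tree (level-order array): [34, 10, 48, 9, 26, 36, None, None, None, 24, None, None, 39, 23, None, 37]
In a BST, the LCA of p=36, q=39 is the first node v on the
root-to-leaf path with p <= v <= q (go left if both < v, right if both > v).
Walk from root:
  at 34: both 36 and 39 > 34, go right
  at 48: both 36 and 39 < 48, go left
  at 36: 36 <= 36 <= 39, this is the LCA
LCA = 36


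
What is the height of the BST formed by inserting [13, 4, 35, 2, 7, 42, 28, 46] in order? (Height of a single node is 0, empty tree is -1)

Insertion order: [13, 4, 35, 2, 7, 42, 28, 46]
Tree (level-order array): [13, 4, 35, 2, 7, 28, 42, None, None, None, None, None, None, None, 46]
Compute height bottom-up (empty subtree = -1):
  height(2) = 1 + max(-1, -1) = 0
  height(7) = 1 + max(-1, -1) = 0
  height(4) = 1 + max(0, 0) = 1
  height(28) = 1 + max(-1, -1) = 0
  height(46) = 1 + max(-1, -1) = 0
  height(42) = 1 + max(-1, 0) = 1
  height(35) = 1 + max(0, 1) = 2
  height(13) = 1 + max(1, 2) = 3
Height = 3


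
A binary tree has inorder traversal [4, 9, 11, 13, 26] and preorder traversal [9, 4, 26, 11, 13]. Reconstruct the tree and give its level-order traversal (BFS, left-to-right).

Inorder:  [4, 9, 11, 13, 26]
Preorder: [9, 4, 26, 11, 13]
Algorithm: preorder visits root first, so consume preorder in order;
for each root, split the current inorder slice at that value into
left-subtree inorder and right-subtree inorder, then recurse.
Recursive splits:
  root=9; inorder splits into left=[4], right=[11, 13, 26]
  root=4; inorder splits into left=[], right=[]
  root=26; inorder splits into left=[11, 13], right=[]
  root=11; inorder splits into left=[], right=[13]
  root=13; inorder splits into left=[], right=[]
Reconstructed level-order: [9, 4, 26, 11, 13]


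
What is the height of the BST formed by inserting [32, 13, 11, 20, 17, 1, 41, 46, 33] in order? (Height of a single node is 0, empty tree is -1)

Insertion order: [32, 13, 11, 20, 17, 1, 41, 46, 33]
Tree (level-order array): [32, 13, 41, 11, 20, 33, 46, 1, None, 17]
Compute height bottom-up (empty subtree = -1):
  height(1) = 1 + max(-1, -1) = 0
  height(11) = 1 + max(0, -1) = 1
  height(17) = 1 + max(-1, -1) = 0
  height(20) = 1 + max(0, -1) = 1
  height(13) = 1 + max(1, 1) = 2
  height(33) = 1 + max(-1, -1) = 0
  height(46) = 1 + max(-1, -1) = 0
  height(41) = 1 + max(0, 0) = 1
  height(32) = 1 + max(2, 1) = 3
Height = 3


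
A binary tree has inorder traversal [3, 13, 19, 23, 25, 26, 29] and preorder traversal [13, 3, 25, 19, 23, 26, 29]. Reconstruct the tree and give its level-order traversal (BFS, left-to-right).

Inorder:  [3, 13, 19, 23, 25, 26, 29]
Preorder: [13, 3, 25, 19, 23, 26, 29]
Algorithm: preorder visits root first, so consume preorder in order;
for each root, split the current inorder slice at that value into
left-subtree inorder and right-subtree inorder, then recurse.
Recursive splits:
  root=13; inorder splits into left=[3], right=[19, 23, 25, 26, 29]
  root=3; inorder splits into left=[], right=[]
  root=25; inorder splits into left=[19, 23], right=[26, 29]
  root=19; inorder splits into left=[], right=[23]
  root=23; inorder splits into left=[], right=[]
  root=26; inorder splits into left=[], right=[29]
  root=29; inorder splits into left=[], right=[]
Reconstructed level-order: [13, 3, 25, 19, 26, 23, 29]


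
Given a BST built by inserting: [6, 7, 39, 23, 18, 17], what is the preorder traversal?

Tree insertion order: [6, 7, 39, 23, 18, 17]
Tree (level-order array): [6, None, 7, None, 39, 23, None, 18, None, 17]
Preorder traversal: [6, 7, 39, 23, 18, 17]


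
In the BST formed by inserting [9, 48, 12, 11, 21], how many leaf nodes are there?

Tree built from: [9, 48, 12, 11, 21]
Tree (level-order array): [9, None, 48, 12, None, 11, 21]
Rule: A leaf has 0 children.
Per-node child counts:
  node 9: 1 child(ren)
  node 48: 1 child(ren)
  node 12: 2 child(ren)
  node 11: 0 child(ren)
  node 21: 0 child(ren)
Matching nodes: [11, 21]
Count of leaf nodes: 2


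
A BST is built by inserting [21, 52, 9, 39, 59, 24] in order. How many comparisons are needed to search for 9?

Search path for 9: 21 -> 9
Found: True
Comparisons: 2


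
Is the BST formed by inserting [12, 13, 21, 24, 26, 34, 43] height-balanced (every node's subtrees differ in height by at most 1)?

Tree (level-order array): [12, None, 13, None, 21, None, 24, None, 26, None, 34, None, 43]
Definition: a tree is height-balanced if, at every node, |h(left) - h(right)| <= 1 (empty subtree has height -1).
Bottom-up per-node check:
  node 43: h_left=-1, h_right=-1, diff=0 [OK], height=0
  node 34: h_left=-1, h_right=0, diff=1 [OK], height=1
  node 26: h_left=-1, h_right=1, diff=2 [FAIL (|-1-1|=2 > 1)], height=2
  node 24: h_left=-1, h_right=2, diff=3 [FAIL (|-1-2|=3 > 1)], height=3
  node 21: h_left=-1, h_right=3, diff=4 [FAIL (|-1-3|=4 > 1)], height=4
  node 13: h_left=-1, h_right=4, diff=5 [FAIL (|-1-4|=5 > 1)], height=5
  node 12: h_left=-1, h_right=5, diff=6 [FAIL (|-1-5|=6 > 1)], height=6
Node 26 violates the condition: |-1 - 1| = 2 > 1.
Result: Not balanced


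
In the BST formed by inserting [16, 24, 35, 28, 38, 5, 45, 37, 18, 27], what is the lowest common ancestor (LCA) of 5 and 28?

Tree insertion order: [16, 24, 35, 28, 38, 5, 45, 37, 18, 27]
Tree (level-order array): [16, 5, 24, None, None, 18, 35, None, None, 28, 38, 27, None, 37, 45]
In a BST, the LCA of p=5, q=28 is the first node v on the
root-to-leaf path with p <= v <= q (go left if both < v, right if both > v).
Walk from root:
  at 16: 5 <= 16 <= 28, this is the LCA
LCA = 16


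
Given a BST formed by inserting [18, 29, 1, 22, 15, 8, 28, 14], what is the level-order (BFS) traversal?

Tree insertion order: [18, 29, 1, 22, 15, 8, 28, 14]
Tree (level-order array): [18, 1, 29, None, 15, 22, None, 8, None, None, 28, None, 14]
BFS from the root, enqueuing left then right child of each popped node:
  queue [18] -> pop 18, enqueue [1, 29], visited so far: [18]
  queue [1, 29] -> pop 1, enqueue [15], visited so far: [18, 1]
  queue [29, 15] -> pop 29, enqueue [22], visited so far: [18, 1, 29]
  queue [15, 22] -> pop 15, enqueue [8], visited so far: [18, 1, 29, 15]
  queue [22, 8] -> pop 22, enqueue [28], visited so far: [18, 1, 29, 15, 22]
  queue [8, 28] -> pop 8, enqueue [14], visited so far: [18, 1, 29, 15, 22, 8]
  queue [28, 14] -> pop 28, enqueue [none], visited so far: [18, 1, 29, 15, 22, 8, 28]
  queue [14] -> pop 14, enqueue [none], visited so far: [18, 1, 29, 15, 22, 8, 28, 14]
Result: [18, 1, 29, 15, 22, 8, 28, 14]


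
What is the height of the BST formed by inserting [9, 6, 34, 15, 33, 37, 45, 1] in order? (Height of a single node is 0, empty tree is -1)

Insertion order: [9, 6, 34, 15, 33, 37, 45, 1]
Tree (level-order array): [9, 6, 34, 1, None, 15, 37, None, None, None, 33, None, 45]
Compute height bottom-up (empty subtree = -1):
  height(1) = 1 + max(-1, -1) = 0
  height(6) = 1 + max(0, -1) = 1
  height(33) = 1 + max(-1, -1) = 0
  height(15) = 1 + max(-1, 0) = 1
  height(45) = 1 + max(-1, -1) = 0
  height(37) = 1 + max(-1, 0) = 1
  height(34) = 1 + max(1, 1) = 2
  height(9) = 1 + max(1, 2) = 3
Height = 3


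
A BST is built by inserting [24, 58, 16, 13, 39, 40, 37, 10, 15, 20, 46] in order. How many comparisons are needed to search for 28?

Search path for 28: 24 -> 58 -> 39 -> 37
Found: False
Comparisons: 4


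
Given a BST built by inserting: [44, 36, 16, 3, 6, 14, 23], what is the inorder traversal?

Tree insertion order: [44, 36, 16, 3, 6, 14, 23]
Tree (level-order array): [44, 36, None, 16, None, 3, 23, None, 6, None, None, None, 14]
Inorder traversal: [3, 6, 14, 16, 23, 36, 44]


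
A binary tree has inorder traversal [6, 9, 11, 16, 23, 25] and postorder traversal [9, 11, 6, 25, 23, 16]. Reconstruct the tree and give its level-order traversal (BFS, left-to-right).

Inorder:   [6, 9, 11, 16, 23, 25]
Postorder: [9, 11, 6, 25, 23, 16]
Algorithm: postorder visits root last, so walk postorder right-to-left;
each value is the root of the current inorder slice — split it at that
value, recurse on the right subtree first, then the left.
Recursive splits:
  root=16; inorder splits into left=[6, 9, 11], right=[23, 25]
  root=23; inorder splits into left=[], right=[25]
  root=25; inorder splits into left=[], right=[]
  root=6; inorder splits into left=[], right=[9, 11]
  root=11; inorder splits into left=[9], right=[]
  root=9; inorder splits into left=[], right=[]
Reconstructed level-order: [16, 6, 23, 11, 25, 9]


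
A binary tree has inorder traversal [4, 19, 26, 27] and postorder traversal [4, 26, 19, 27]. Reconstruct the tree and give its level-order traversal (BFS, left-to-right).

Inorder:   [4, 19, 26, 27]
Postorder: [4, 26, 19, 27]
Algorithm: postorder visits root last, so walk postorder right-to-left;
each value is the root of the current inorder slice — split it at that
value, recurse on the right subtree first, then the left.
Recursive splits:
  root=27; inorder splits into left=[4, 19, 26], right=[]
  root=19; inorder splits into left=[4], right=[26]
  root=26; inorder splits into left=[], right=[]
  root=4; inorder splits into left=[], right=[]
Reconstructed level-order: [27, 19, 4, 26]


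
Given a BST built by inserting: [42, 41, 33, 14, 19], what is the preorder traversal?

Tree insertion order: [42, 41, 33, 14, 19]
Tree (level-order array): [42, 41, None, 33, None, 14, None, None, 19]
Preorder traversal: [42, 41, 33, 14, 19]


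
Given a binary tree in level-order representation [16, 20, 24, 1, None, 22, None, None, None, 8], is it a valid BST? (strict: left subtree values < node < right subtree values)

Level-order array: [16, 20, 24, 1, None, 22, None, None, None, 8]
Validate using subtree bounds (lo, hi): at each node, require lo < value < hi,
then recurse left with hi=value and right with lo=value.
Preorder trace (stopping at first violation):
  at node 16 with bounds (-inf, +inf): OK
  at node 20 with bounds (-inf, 16): VIOLATION
Node 20 violates its bound: not (-inf < 20 < 16).
Result: Not a valid BST


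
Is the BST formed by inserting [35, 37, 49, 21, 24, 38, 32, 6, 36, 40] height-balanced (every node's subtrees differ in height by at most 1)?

Tree (level-order array): [35, 21, 37, 6, 24, 36, 49, None, None, None, 32, None, None, 38, None, None, None, None, 40]
Definition: a tree is height-balanced if, at every node, |h(left) - h(right)| <= 1 (empty subtree has height -1).
Bottom-up per-node check:
  node 6: h_left=-1, h_right=-1, diff=0 [OK], height=0
  node 32: h_left=-1, h_right=-1, diff=0 [OK], height=0
  node 24: h_left=-1, h_right=0, diff=1 [OK], height=1
  node 21: h_left=0, h_right=1, diff=1 [OK], height=2
  node 36: h_left=-1, h_right=-1, diff=0 [OK], height=0
  node 40: h_left=-1, h_right=-1, diff=0 [OK], height=0
  node 38: h_left=-1, h_right=0, diff=1 [OK], height=1
  node 49: h_left=1, h_right=-1, diff=2 [FAIL (|1--1|=2 > 1)], height=2
  node 37: h_left=0, h_right=2, diff=2 [FAIL (|0-2|=2 > 1)], height=3
  node 35: h_left=2, h_right=3, diff=1 [OK], height=4
Node 49 violates the condition: |1 - -1| = 2 > 1.
Result: Not balanced


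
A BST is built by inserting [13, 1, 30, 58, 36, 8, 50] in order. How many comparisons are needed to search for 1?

Search path for 1: 13 -> 1
Found: True
Comparisons: 2


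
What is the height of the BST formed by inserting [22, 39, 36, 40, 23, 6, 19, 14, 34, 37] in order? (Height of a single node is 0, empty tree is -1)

Insertion order: [22, 39, 36, 40, 23, 6, 19, 14, 34, 37]
Tree (level-order array): [22, 6, 39, None, 19, 36, 40, 14, None, 23, 37, None, None, None, None, None, 34]
Compute height bottom-up (empty subtree = -1):
  height(14) = 1 + max(-1, -1) = 0
  height(19) = 1 + max(0, -1) = 1
  height(6) = 1 + max(-1, 1) = 2
  height(34) = 1 + max(-1, -1) = 0
  height(23) = 1 + max(-1, 0) = 1
  height(37) = 1 + max(-1, -1) = 0
  height(36) = 1 + max(1, 0) = 2
  height(40) = 1 + max(-1, -1) = 0
  height(39) = 1 + max(2, 0) = 3
  height(22) = 1 + max(2, 3) = 4
Height = 4


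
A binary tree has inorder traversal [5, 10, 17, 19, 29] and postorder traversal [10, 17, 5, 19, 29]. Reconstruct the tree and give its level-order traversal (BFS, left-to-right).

Inorder:   [5, 10, 17, 19, 29]
Postorder: [10, 17, 5, 19, 29]
Algorithm: postorder visits root last, so walk postorder right-to-left;
each value is the root of the current inorder slice — split it at that
value, recurse on the right subtree first, then the left.
Recursive splits:
  root=29; inorder splits into left=[5, 10, 17, 19], right=[]
  root=19; inorder splits into left=[5, 10, 17], right=[]
  root=5; inorder splits into left=[], right=[10, 17]
  root=17; inorder splits into left=[10], right=[]
  root=10; inorder splits into left=[], right=[]
Reconstructed level-order: [29, 19, 5, 17, 10]


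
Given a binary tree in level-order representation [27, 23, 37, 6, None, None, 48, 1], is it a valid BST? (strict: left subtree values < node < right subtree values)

Level-order array: [27, 23, 37, 6, None, None, 48, 1]
Validate using subtree bounds (lo, hi): at each node, require lo < value < hi,
then recurse left with hi=value and right with lo=value.
Preorder trace (stopping at first violation):
  at node 27 with bounds (-inf, +inf): OK
  at node 23 with bounds (-inf, 27): OK
  at node 6 with bounds (-inf, 23): OK
  at node 1 with bounds (-inf, 6): OK
  at node 37 with bounds (27, +inf): OK
  at node 48 with bounds (37, +inf): OK
No violation found at any node.
Result: Valid BST


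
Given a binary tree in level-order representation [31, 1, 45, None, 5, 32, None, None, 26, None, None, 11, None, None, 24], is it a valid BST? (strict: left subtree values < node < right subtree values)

Level-order array: [31, 1, 45, None, 5, 32, None, None, 26, None, None, 11, None, None, 24]
Validate using subtree bounds (lo, hi): at each node, require lo < value < hi,
then recurse left with hi=value and right with lo=value.
Preorder trace (stopping at first violation):
  at node 31 with bounds (-inf, +inf): OK
  at node 1 with bounds (-inf, 31): OK
  at node 5 with bounds (1, 31): OK
  at node 26 with bounds (5, 31): OK
  at node 11 with bounds (5, 26): OK
  at node 24 with bounds (11, 26): OK
  at node 45 with bounds (31, +inf): OK
  at node 32 with bounds (31, 45): OK
No violation found at any node.
Result: Valid BST


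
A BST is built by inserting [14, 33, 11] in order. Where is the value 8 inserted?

Starting tree (level order): [14, 11, 33]
Insertion path: 14 -> 11
Result: insert 8 as left child of 11
Final tree (level order): [14, 11, 33, 8]


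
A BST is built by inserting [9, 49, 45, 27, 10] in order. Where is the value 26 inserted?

Starting tree (level order): [9, None, 49, 45, None, 27, None, 10]
Insertion path: 9 -> 49 -> 45 -> 27 -> 10
Result: insert 26 as right child of 10
Final tree (level order): [9, None, 49, 45, None, 27, None, 10, None, None, 26]


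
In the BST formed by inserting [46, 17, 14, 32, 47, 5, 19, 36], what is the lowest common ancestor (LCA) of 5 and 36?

Tree insertion order: [46, 17, 14, 32, 47, 5, 19, 36]
Tree (level-order array): [46, 17, 47, 14, 32, None, None, 5, None, 19, 36]
In a BST, the LCA of p=5, q=36 is the first node v on the
root-to-leaf path with p <= v <= q (go left if both < v, right if both > v).
Walk from root:
  at 46: both 5 and 36 < 46, go left
  at 17: 5 <= 17 <= 36, this is the LCA
LCA = 17


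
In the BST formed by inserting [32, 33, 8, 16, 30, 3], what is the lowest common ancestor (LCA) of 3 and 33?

Tree insertion order: [32, 33, 8, 16, 30, 3]
Tree (level-order array): [32, 8, 33, 3, 16, None, None, None, None, None, 30]
In a BST, the LCA of p=3, q=33 is the first node v on the
root-to-leaf path with p <= v <= q (go left if both < v, right if both > v).
Walk from root:
  at 32: 3 <= 32 <= 33, this is the LCA
LCA = 32


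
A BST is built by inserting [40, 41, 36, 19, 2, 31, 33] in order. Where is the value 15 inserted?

Starting tree (level order): [40, 36, 41, 19, None, None, None, 2, 31, None, None, None, 33]
Insertion path: 40 -> 36 -> 19 -> 2
Result: insert 15 as right child of 2
Final tree (level order): [40, 36, 41, 19, None, None, None, 2, 31, None, 15, None, 33]


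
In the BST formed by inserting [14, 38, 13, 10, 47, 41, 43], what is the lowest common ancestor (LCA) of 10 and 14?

Tree insertion order: [14, 38, 13, 10, 47, 41, 43]
Tree (level-order array): [14, 13, 38, 10, None, None, 47, None, None, 41, None, None, 43]
In a BST, the LCA of p=10, q=14 is the first node v on the
root-to-leaf path with p <= v <= q (go left if both < v, right if both > v).
Walk from root:
  at 14: 10 <= 14 <= 14, this is the LCA
LCA = 14


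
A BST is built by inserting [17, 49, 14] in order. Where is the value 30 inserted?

Starting tree (level order): [17, 14, 49]
Insertion path: 17 -> 49
Result: insert 30 as left child of 49
Final tree (level order): [17, 14, 49, None, None, 30]


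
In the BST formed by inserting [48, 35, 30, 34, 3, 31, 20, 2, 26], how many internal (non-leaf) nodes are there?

Tree built from: [48, 35, 30, 34, 3, 31, 20, 2, 26]
Tree (level-order array): [48, 35, None, 30, None, 3, 34, 2, 20, 31, None, None, None, None, 26]
Rule: An internal node has at least one child.
Per-node child counts:
  node 48: 1 child(ren)
  node 35: 1 child(ren)
  node 30: 2 child(ren)
  node 3: 2 child(ren)
  node 2: 0 child(ren)
  node 20: 1 child(ren)
  node 26: 0 child(ren)
  node 34: 1 child(ren)
  node 31: 0 child(ren)
Matching nodes: [48, 35, 30, 3, 20, 34]
Count of internal (non-leaf) nodes: 6


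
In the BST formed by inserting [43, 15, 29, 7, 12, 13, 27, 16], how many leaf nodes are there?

Tree built from: [43, 15, 29, 7, 12, 13, 27, 16]
Tree (level-order array): [43, 15, None, 7, 29, None, 12, 27, None, None, 13, 16]
Rule: A leaf has 0 children.
Per-node child counts:
  node 43: 1 child(ren)
  node 15: 2 child(ren)
  node 7: 1 child(ren)
  node 12: 1 child(ren)
  node 13: 0 child(ren)
  node 29: 1 child(ren)
  node 27: 1 child(ren)
  node 16: 0 child(ren)
Matching nodes: [13, 16]
Count of leaf nodes: 2


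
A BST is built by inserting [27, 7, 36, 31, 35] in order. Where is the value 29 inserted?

Starting tree (level order): [27, 7, 36, None, None, 31, None, None, 35]
Insertion path: 27 -> 36 -> 31
Result: insert 29 as left child of 31
Final tree (level order): [27, 7, 36, None, None, 31, None, 29, 35]


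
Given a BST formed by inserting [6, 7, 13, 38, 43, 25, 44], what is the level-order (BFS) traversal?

Tree insertion order: [6, 7, 13, 38, 43, 25, 44]
Tree (level-order array): [6, None, 7, None, 13, None, 38, 25, 43, None, None, None, 44]
BFS from the root, enqueuing left then right child of each popped node:
  queue [6] -> pop 6, enqueue [7], visited so far: [6]
  queue [7] -> pop 7, enqueue [13], visited so far: [6, 7]
  queue [13] -> pop 13, enqueue [38], visited so far: [6, 7, 13]
  queue [38] -> pop 38, enqueue [25, 43], visited so far: [6, 7, 13, 38]
  queue [25, 43] -> pop 25, enqueue [none], visited so far: [6, 7, 13, 38, 25]
  queue [43] -> pop 43, enqueue [44], visited so far: [6, 7, 13, 38, 25, 43]
  queue [44] -> pop 44, enqueue [none], visited so far: [6, 7, 13, 38, 25, 43, 44]
Result: [6, 7, 13, 38, 25, 43, 44]
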